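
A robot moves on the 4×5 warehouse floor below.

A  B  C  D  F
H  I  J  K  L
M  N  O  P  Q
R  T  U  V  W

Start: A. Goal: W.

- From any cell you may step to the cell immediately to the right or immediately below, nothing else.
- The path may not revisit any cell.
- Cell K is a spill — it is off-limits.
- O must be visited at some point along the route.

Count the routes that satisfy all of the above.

18

A right/down-only route from A to W makes exactly 3 down-moves and 4 right-moves in some order.
With no other constraints that would be C(7,3) = 35 routes.
Split at O and multiply the segment counts (each segment already excludes blocked cells): A→O: 6; O→W: 3; product = 18.
That gives 18 routes.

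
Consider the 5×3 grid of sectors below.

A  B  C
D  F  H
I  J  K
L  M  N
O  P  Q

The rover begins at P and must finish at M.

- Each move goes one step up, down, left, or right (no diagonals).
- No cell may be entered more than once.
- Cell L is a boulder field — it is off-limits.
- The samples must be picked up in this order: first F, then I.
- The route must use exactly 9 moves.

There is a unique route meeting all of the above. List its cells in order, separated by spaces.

The waypoints must appear in the order F, I, with no cell reused.
Route from P: right 1 to Q, up 3 to H, left 2 to D, down 1 to I, right 1 to J, down 1 to M — 9 moves in all.
Check: order respected (F at step 5, I at step 7); 9 moves as required.

P Q N K H F D I J M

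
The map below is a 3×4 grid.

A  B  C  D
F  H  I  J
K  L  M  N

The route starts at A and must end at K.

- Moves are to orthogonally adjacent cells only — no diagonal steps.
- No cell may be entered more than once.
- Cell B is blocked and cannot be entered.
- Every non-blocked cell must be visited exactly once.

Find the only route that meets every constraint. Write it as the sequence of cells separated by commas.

Need to visit all 11 open cells exactly once, starting at A and ending at K.
Route from A: down 1 to F, right 2 to I, up 1 to C, right 1 to D, down 2 to N, left 3 to K — 10 moves in all.
Check: all 11 open cells covered.

A, F, H, I, C, D, J, N, M, L, K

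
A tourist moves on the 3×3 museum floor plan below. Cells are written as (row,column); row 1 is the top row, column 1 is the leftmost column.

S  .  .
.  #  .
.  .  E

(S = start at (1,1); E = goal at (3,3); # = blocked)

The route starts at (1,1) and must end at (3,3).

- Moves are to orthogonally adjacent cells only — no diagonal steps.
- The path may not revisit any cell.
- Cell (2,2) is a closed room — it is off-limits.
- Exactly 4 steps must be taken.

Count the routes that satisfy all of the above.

2

Need simple routes of exactly 4 moves from (1,1) to (3,3) (Manhattan distance 4, so 0 moves are spent on a detour and 0 undoing it).
Enumerating: (1,1) (2,1) (3,1) (3,2) (3,3) | (1,1) (1,2) (1,3) (2,3) (3,3).
That gives 2 routes.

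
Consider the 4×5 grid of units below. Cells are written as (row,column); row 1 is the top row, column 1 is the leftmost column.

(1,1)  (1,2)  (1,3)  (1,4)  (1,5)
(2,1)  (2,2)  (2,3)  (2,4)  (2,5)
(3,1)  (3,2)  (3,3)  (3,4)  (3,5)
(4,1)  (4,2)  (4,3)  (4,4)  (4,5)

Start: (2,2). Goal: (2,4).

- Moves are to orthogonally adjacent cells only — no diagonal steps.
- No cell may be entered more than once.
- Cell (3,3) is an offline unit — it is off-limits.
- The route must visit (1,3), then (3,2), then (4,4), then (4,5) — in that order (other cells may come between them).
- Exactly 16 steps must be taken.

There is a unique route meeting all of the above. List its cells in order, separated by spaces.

The waypoints must appear in the order (1,3), (3,2), (4,4), (4,5), with no cell reused.
Route from (2,2): right 1 to (2,3), up 1 to (1,3), left 2 to (1,1), down 2 to (3,1), right 1 to (3,2), down 1 to (4,2), right 3 to (4,5), up 3 to (1,5), left 1 to (1,4), down 1 to (2,4) — 16 moves in all.
Check: order respected ((1,3) at step 2, (3,2) at step 7, (4,4) at step 10, (4,5) at step 11); 16 moves as required.

(2,2) (2,3) (1,3) (1,2) (1,1) (2,1) (3,1) (3,2) (4,2) (4,3) (4,4) (4,5) (3,5) (2,5) (1,5) (1,4) (2,4)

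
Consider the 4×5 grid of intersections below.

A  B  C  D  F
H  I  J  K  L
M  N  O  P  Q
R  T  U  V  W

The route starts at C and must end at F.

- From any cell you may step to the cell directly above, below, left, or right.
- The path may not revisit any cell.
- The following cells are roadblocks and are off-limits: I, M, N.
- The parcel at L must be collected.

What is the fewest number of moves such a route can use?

4

Any route passes through L somewhere between C and F. Summing Manhattan distances along the two legs (C → L → F) gives a lower bound of 3 + 1 = 4 moves.
A route of 4 moves achieves this: C → J → K → L → F.
Since 4 matches the lower bound, it is optimal.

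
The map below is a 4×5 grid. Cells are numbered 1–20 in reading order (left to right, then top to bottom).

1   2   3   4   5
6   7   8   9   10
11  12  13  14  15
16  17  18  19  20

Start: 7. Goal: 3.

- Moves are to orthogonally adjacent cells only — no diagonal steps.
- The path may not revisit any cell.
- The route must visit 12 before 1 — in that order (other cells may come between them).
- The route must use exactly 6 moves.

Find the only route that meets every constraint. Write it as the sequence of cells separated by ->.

The waypoints must appear in the order 12, 1, with no cell reused.
Route from 7: down to 12, left to 11, 2× up (reaching 1), 2× right (reaching 3) — 6 moves in all.
Check: order respected (12 at step 1, 1 at step 4); 6 moves as required.

7 -> 12 -> 11 -> 6 -> 1 -> 2 -> 3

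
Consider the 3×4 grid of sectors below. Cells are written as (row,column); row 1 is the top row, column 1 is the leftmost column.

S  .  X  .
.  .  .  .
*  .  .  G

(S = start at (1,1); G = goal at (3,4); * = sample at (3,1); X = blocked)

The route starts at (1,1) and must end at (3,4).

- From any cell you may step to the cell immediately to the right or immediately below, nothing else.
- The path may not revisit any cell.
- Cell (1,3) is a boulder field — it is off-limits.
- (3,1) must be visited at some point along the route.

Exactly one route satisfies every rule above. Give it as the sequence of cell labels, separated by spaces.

Moves only go right or down, so the column and row indices never decrease.
Route from (1,1): down 2 to (3,1), right 3 to (3,4) — 5 moves in all.
Check: all required cells visited.

(1,1) (2,1) (3,1) (3,2) (3,3) (3,4)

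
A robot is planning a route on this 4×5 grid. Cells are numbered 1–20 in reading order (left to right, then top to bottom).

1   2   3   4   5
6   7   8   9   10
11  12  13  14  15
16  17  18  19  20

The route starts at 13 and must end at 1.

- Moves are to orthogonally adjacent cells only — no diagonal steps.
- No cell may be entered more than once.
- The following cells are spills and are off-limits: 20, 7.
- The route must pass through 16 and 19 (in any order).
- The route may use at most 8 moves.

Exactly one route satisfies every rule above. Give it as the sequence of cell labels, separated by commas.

13, 14, 19, 18, 17, 16, 11, 6, 1

Any route must reach 16 and 19 and still end at 1 within 8 moves, so the order of the required stops is forced.
Route from 13: right 1 to 14, down 1 to 19, left 3 to 16, up 3 to 1 — 8 moves in all.
Check: all required cells visited; 8 ≤ 8 moves.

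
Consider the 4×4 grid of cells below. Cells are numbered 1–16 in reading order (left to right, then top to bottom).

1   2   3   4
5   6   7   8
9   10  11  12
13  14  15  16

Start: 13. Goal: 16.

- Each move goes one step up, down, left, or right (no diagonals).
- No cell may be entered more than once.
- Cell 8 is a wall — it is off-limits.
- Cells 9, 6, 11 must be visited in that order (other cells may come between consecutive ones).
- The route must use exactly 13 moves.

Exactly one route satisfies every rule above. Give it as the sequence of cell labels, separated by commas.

The waypoints must appear in the order 9, 6, 11, with no cell reused.
Route from 13: 3× up (reaching 1), 2× right (reaching 3), down to 7, left to 6, 2× down (reaching 14), right to 15, up to 11, right to 12, down to 16 — 13 moves in all.
Check: order respected (9 at step 1, 6 at step 7, 11 at step 11); 13 moves as required.

13, 9, 5, 1, 2, 3, 7, 6, 10, 14, 15, 11, 12, 16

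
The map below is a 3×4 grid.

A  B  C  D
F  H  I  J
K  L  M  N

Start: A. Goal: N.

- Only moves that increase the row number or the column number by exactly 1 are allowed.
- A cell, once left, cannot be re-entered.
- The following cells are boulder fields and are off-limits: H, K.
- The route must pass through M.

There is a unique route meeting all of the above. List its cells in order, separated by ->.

Moves only go right or down, so the column and row indices never decrease.
Route from A: 2× right (reaching C), 2× down (reaching M), right to N — 5 moves in all.
Check: all required cells visited.

A -> B -> C -> I -> M -> N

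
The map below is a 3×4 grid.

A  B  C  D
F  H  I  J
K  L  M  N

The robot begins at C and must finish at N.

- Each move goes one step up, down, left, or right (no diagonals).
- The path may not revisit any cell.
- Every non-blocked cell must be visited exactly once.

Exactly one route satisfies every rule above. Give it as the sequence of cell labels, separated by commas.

Need to visit all 12 open cells exactly once, starting at C and ending at N.
Cell A has only two open neighbours (F and B), so the path must pass straight through it: one of those is the cell it's entered from and the other is where it exits.
Route from C: right 1 to D, down 1 to J, left 2 to H, up 1 to B, left 1 to A, down 2 to K, right 3 to N — 11 moves in all.
Check: all 12 open cells covered.

C, D, J, I, H, B, A, F, K, L, M, N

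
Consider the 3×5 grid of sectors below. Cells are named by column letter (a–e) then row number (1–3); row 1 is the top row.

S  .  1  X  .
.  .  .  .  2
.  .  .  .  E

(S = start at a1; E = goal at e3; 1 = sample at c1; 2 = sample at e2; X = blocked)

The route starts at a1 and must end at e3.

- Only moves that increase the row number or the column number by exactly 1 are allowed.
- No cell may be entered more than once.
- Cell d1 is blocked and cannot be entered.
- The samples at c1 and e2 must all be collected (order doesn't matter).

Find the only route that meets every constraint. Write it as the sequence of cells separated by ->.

a1 -> b1 -> c1 -> c2 -> d2 -> e2 -> e3

Moves only go right or down, so the column and row indices never decrease.
Route from a1: right 2 to c1, down 1 to c2, right 2 to e2, down 1 to e3 — 6 moves in all.
Check: all required cells visited.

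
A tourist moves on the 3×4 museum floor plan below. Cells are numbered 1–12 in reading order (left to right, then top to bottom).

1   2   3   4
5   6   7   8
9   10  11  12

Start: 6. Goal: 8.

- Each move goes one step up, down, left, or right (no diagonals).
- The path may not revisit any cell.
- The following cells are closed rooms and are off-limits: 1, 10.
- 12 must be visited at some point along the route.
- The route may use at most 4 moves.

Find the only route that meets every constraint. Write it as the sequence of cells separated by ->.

6 -> 7 -> 11 -> 12 -> 8

The 4-move cap with required stops at 12 leaves no slack for detours.
Route from 6: right to 7, down to 11, right to 12, up to 8 — 4 moves in all.
Check: all required cells visited; 4 ≤ 4 moves.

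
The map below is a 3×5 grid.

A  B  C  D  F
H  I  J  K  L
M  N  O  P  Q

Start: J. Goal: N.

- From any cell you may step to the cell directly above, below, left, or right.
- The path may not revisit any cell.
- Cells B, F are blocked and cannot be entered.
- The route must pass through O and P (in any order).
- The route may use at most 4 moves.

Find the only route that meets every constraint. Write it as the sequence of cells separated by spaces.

J K P O N

Any route must reach O and P and still end at N within 4 moves, so the order of the required stops is forced.
Route from J: right 1 to K, down 1 to P, left 2 to N — 4 moves in all.
Check: all required cells visited; 4 ≤ 4 moves.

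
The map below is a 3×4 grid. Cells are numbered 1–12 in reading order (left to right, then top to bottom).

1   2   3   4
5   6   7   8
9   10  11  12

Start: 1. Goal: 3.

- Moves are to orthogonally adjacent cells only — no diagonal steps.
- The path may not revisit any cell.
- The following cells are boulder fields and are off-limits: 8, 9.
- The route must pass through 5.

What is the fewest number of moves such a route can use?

4

Any route passes through 5 somewhere between 1 and 3. Summing Manhattan distances along the two legs (1 → 5 → 3) gives a lower bound of 1 + 3 = 4 moves.
A route of 4 moves achieves this: 1 → 5 → 6 → 2 → 3.
Since 4 matches the lower bound, it is optimal.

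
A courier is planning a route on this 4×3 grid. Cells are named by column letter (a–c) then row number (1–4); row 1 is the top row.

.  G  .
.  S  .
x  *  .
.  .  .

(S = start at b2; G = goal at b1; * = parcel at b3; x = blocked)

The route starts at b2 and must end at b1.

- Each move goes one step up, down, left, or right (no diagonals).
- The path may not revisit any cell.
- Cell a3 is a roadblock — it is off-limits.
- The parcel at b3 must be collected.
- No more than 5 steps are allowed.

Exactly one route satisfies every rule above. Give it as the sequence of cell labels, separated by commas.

b2, b3, c3, c2, c1, b1

The 5-move cap with required stops at b3 leaves no slack for detours.
Route from b2: down to b3, right to c3, 2× up (reaching c1), left to b1 — 5 moves in all.
Check: all required cells visited; 5 ≤ 5 moves.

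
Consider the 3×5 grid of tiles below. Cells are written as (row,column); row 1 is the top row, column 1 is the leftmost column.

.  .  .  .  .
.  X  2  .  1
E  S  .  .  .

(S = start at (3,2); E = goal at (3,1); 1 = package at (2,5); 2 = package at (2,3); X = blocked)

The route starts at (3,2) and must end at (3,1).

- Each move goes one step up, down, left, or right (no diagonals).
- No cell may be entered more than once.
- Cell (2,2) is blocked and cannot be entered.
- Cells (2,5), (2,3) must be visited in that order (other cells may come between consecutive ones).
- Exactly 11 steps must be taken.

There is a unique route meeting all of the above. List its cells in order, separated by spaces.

(3,2) (3,3) (3,4) (3,5) (2,5) (2,4) (2,3) (1,3) (1,2) (1,1) (2,1) (3,1)

The waypoints must appear in the order (2,5), (2,3), with no cell reused.
Route from (3,2): right 3 to (3,5), up 1 to (2,5), left 2 to (2,3), up 1 to (1,3), left 2 to (1,1), down 2 to (3,1) — 11 moves in all.
Check: order respected (1 at step 4, 2 at step 6); 11 moves as required.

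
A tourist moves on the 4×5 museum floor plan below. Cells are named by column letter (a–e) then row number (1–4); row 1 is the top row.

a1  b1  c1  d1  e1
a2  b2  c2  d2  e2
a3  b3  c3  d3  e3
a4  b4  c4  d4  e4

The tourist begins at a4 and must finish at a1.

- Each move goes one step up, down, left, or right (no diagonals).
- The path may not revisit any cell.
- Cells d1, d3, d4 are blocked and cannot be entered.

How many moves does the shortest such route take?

The Manhattan distance from a4 to a1 is |4−1| + |1−1| = 3, so at least 3 moves are needed.
A route of 3 moves achieves this: a4 → a3 → a2 → a1.
Since 3 matches the lower bound, it is optimal.

3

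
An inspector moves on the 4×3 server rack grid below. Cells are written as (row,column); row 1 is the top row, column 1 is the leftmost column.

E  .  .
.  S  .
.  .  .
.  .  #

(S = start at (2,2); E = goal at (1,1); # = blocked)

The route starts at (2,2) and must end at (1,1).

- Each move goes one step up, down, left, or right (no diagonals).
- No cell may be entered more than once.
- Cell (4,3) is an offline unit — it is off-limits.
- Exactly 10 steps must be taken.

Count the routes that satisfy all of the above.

Need simple routes of exactly 10 moves from (2,2) to (1,1) (Manhattan distance 2, so 4 moves are spent on a detour and 4 undoing it).
Enumerating: (2,2) (1,2) (1,3) (2,3) (3,3) (3,2) (4,2) (4,1) (3,1) (2,1) (1,1) | (2,2) (2,1) (3,1) (4,1) (4,2) (3,2) (3,3) (2,3) (1,3) (1,2) (1,1).
That gives 2 routes.

2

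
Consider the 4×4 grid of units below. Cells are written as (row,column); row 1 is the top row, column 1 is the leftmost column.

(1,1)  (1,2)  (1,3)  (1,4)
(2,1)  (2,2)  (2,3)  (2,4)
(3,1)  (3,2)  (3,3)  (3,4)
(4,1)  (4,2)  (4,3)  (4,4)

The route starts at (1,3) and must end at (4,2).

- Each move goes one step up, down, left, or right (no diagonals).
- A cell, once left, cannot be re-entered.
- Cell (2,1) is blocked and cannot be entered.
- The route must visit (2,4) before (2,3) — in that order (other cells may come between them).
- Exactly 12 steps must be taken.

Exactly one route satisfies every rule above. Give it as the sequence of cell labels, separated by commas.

(1,3), (1,4), (2,4), (3,4), (4,4), (4,3), (3,3), (2,3), (2,2), (3,2), (3,1), (4,1), (4,2)

The waypoints must appear in the order (2,4), (2,3), with no cell reused.
Route from (1,3): right 1 to (1,4), down 3 to (4,4), left 1 to (4,3), up 2 to (2,3), left 1 to (2,2), down 1 to (3,2), left 1 to (3,1), down 1 to (4,1), right 1 to (4,2) — 12 moves in all.
Check: order respected ((2,4) at step 2, (2,3) at step 7); 12 moves as required.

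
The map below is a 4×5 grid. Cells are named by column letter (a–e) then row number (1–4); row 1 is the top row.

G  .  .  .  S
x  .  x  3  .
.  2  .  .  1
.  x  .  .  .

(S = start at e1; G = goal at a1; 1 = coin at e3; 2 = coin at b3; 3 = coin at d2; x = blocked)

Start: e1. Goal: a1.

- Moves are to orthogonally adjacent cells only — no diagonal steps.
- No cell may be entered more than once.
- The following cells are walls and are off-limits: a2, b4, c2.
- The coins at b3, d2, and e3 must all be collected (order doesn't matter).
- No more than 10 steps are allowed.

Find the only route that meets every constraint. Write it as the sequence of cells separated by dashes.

The 10-move cap with required stops at b3, d2, e3 leaves no slack for detours.
Route from e1: left to d1, down to d2, right to e2, down to e3, 3× left (reaching b3), 2× up (reaching b1), left to a1 — 10 moves in all.
Check: all required cells visited; 10 ≤ 10 moves.

e1 - d1 - d2 - e2 - e3 - d3 - c3 - b3 - b2 - b1 - a1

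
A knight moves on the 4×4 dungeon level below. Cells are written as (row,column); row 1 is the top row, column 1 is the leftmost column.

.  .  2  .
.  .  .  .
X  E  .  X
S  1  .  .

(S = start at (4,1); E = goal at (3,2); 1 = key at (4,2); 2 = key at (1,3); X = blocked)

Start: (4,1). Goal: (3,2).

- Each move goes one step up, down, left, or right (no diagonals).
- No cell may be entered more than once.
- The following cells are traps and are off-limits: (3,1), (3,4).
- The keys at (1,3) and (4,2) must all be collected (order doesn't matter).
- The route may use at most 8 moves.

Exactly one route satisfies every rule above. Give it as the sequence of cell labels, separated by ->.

The budget equals the shortest possible length, so every move has to be on a shortest route through the required cells.
Route from (4,1): 2× right (reaching (4,3)), 3× up (reaching (1,3)), left to (1,2), 2× down (reaching (3,2)) — 8 moves in all.
Check: all required cells visited; 8 ≤ 8 moves.

(4,1) -> (4,2) -> (4,3) -> (3,3) -> (2,3) -> (1,3) -> (1,2) -> (2,2) -> (3,2)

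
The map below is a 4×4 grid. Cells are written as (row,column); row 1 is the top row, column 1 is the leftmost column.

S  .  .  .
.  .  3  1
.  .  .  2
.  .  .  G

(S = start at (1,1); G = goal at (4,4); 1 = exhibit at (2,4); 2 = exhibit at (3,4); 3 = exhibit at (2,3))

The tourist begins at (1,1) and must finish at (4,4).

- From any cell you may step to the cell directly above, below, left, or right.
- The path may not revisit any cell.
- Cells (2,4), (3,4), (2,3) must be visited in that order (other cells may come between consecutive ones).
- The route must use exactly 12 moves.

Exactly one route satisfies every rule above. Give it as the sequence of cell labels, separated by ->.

The waypoints must appear in the order (2,4), (3,4), (2,3), with no cell reused.
Route from (1,1): 3× right (reaching (1,4)), 2× down (reaching (3,4)), left to (3,3), up to (2,3), left to (2,2), 2× down (reaching (4,2)), 2× right (reaching (4,4)) — 12 moves in all.
Check: order respected (1 at step 4, 2 at step 5, 3 at step 7); 12 moves as required.

(1,1) -> (1,2) -> (1,3) -> (1,4) -> (2,4) -> (3,4) -> (3,3) -> (2,3) -> (2,2) -> (3,2) -> (4,2) -> (4,3) -> (4,4)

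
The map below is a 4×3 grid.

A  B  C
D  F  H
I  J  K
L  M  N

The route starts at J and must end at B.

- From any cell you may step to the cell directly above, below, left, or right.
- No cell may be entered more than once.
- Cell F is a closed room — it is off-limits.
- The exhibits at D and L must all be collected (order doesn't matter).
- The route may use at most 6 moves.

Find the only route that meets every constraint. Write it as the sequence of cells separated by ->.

The budget equals the shortest possible length, so every move has to be on a shortest route through the required cells.
Route from J: down 1 to M, left 1 to L, up 3 to A, right 1 to B — 6 moves in all.
Check: all required cells visited; 6 ≤ 6 moves.

J -> M -> L -> I -> D -> A -> B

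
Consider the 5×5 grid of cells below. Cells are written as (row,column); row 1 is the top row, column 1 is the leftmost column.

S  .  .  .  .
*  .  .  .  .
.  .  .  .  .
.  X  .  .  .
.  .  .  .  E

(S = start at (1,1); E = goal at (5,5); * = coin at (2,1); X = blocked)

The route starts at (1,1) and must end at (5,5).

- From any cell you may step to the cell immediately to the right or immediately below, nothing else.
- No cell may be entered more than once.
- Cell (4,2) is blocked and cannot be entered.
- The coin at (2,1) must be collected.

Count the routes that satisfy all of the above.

23

A right/down-only route from (1,1) to (5,5) makes exactly 4 down-moves and 4 right-moves in some order.
With no other constraints that would be C(8,4) = 70 routes.
Split at (2,1) and multiply the segment counts (each segment already excludes blocked cells): (1,1)→(2,1): 1; (2,1)→(5,5): 23; product = 23.
That gives 23 routes.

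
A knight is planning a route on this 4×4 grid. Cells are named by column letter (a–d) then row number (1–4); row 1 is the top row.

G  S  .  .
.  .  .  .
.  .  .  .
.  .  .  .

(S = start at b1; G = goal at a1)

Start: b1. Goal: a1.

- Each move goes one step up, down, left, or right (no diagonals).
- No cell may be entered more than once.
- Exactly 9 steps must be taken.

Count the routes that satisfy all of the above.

Need simple routes of exactly 9 moves from b1 to a1 (Manhattan distance 1, so 4 moves are spent on a detour and 4 undoing it).
Branch systematically from the start, pruning whenever the remaining move budget drops below the Manhattan distance to a1 or differs from it in parity. Grouping the completions by first move — via b2: 5; via c1: 13 (no valid completion starts via a1) — and summing: 5 + 13 = 18.
That gives 18 routes.

18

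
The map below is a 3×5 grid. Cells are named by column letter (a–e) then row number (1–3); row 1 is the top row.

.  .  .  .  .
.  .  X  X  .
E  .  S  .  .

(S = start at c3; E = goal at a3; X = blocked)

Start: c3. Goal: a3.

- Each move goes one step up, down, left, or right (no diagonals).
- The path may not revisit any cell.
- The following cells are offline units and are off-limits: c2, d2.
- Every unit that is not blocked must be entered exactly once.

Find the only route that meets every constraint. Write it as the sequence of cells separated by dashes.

c3 - d3 - e3 - e2 - e1 - d1 - c1 - b1 - a1 - a2 - b2 - b3 - a3

Need to visit all 13 open cells exactly once, starting at c3 and ending at a3.
Route from c3: 2× right (reaching e3), 2× up (reaching e1), 4× left (reaching a1), down to a2, right to b2, down to b3, left to a3 — 12 moves in all.
Check: all 13 open cells covered.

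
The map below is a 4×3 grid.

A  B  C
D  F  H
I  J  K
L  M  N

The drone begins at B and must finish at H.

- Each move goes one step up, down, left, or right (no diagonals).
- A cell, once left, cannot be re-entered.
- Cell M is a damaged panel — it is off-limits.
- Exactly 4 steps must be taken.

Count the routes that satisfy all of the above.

2

Need simple routes of exactly 4 moves from B to H (Manhattan distance 2, so 1 moves are spent on a detour and 1 undoing it).
Enumerating: B F J K H | B A D F H.
That gives 2 routes.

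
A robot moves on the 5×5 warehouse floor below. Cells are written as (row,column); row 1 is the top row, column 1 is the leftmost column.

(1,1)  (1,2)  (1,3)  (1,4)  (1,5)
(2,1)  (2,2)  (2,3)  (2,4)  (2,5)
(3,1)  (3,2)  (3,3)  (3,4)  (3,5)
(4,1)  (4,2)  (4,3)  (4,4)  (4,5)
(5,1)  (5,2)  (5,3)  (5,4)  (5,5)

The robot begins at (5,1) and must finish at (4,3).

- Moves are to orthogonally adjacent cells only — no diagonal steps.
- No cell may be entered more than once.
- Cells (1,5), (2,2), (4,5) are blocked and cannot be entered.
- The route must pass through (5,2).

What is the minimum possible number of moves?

3

Any route passes through (5,2) somewhere between (5,1) and (4,3). Summing Manhattan distances along the two legs ((5,1) → (5,2) → (4,3)) gives a lower bound of 1 + 2 = 3 moves.
A route of 3 moves achieves this: (5,1) → (5,2) → (4,2) → (4,3).
Since 3 matches the lower bound, it is optimal.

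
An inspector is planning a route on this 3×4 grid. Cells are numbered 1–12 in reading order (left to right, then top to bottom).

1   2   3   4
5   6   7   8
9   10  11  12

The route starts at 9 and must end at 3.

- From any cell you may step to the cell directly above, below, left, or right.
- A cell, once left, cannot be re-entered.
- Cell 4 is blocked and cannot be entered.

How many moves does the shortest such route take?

4

The Manhattan distance from 9 to 3 is |3−1| + |1−3| = 4, so at least 4 moves are needed.
A route of 4 moves achieves this: 9 → 5 → 1 → 2 → 3.
Since 4 matches the lower bound, it is optimal.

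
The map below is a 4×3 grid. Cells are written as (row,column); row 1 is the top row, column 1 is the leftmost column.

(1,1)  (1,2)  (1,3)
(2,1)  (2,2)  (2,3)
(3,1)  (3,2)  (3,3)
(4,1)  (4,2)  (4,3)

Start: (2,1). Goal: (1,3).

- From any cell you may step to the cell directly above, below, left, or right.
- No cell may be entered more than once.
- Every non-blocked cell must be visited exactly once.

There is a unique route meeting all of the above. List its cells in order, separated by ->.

(2,1) -> (1,1) -> (1,2) -> (2,2) -> (3,2) -> (3,1) -> (4,1) -> (4,2) -> (4,3) -> (3,3) -> (2,3) -> (1,3)

Need to visit all 12 open cells exactly once, starting at (2,1) and ending at (1,3).
Cell (4,1) has only two open neighbours ((3,1) and (4,2)), so the path must pass straight through it: one of those is the cell it's entered from and the other is where it exits.
Route from (2,1): up to (1,1), right to (1,2), 2× down (reaching (3,2)), left to (3,1), down to (4,1), 2× right (reaching (4,3)), 3× up (reaching (1,3)) — 11 moves in all.
Check: all 12 open cells covered.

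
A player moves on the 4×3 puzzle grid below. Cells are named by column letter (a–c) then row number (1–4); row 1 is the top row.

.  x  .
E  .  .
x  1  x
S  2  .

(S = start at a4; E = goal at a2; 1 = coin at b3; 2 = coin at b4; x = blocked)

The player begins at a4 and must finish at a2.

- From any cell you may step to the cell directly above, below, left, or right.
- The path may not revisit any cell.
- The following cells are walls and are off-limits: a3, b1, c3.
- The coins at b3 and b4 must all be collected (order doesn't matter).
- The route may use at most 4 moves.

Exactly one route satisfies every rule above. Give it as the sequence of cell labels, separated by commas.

a4, b4, b3, b2, a2

The budget equals the shortest possible length, so every move has to be on a shortest route through the required cells.
Route from a4: right to b4, 2× up (reaching b2), left to a2 — 4 moves in all.
Check: all required cells visited; 4 ≤ 4 moves.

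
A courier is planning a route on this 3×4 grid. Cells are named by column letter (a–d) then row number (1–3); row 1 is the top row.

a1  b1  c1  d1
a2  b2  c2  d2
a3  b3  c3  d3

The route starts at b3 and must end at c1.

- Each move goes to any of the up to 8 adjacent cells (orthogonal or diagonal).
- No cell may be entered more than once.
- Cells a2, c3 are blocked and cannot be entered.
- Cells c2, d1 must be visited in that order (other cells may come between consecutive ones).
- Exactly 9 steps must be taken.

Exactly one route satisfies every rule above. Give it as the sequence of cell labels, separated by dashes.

b3 - a3 - b2 - a1 - b1 - c2 - d3 - d2 - d1 - c1

The waypoints must appear in the order c2, d1, with no cell reused.
Route from b3: left 1 to a3, up-right 1 to b2, up-left 1 to a1, right 1 to b1, down-right 2 to d3, up 2 to d1, left 1 to c1 — 9 moves in all.
Check: order respected (c2 at step 5, d1 at step 8); 9 moves as required.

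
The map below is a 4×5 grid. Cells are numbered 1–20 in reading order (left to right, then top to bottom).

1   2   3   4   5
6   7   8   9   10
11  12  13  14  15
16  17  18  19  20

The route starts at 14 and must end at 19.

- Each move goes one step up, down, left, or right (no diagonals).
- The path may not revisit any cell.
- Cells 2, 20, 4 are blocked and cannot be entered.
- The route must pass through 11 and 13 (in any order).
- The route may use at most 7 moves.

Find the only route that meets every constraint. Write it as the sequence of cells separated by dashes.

14 - 13 - 12 - 11 - 16 - 17 - 18 - 19

The 7-move cap with required stops at 11, 13 leaves no slack for detours.
Route from 14: 3× left (reaching 11), down to 16, 3× right (reaching 19) — 7 moves in all.
Check: all required cells visited; 7 ≤ 7 moves.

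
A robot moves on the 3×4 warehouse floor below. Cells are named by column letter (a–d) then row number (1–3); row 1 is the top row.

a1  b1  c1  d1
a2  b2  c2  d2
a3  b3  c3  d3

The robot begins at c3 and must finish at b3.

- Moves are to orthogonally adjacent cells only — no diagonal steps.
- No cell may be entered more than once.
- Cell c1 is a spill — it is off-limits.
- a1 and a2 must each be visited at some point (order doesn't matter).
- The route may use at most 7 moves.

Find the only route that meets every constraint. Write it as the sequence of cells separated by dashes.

c3 - c2 - b2 - b1 - a1 - a2 - a3 - b3

The budget equals the shortest possible length, so every move has to be on a shortest route through the required cells.
Route from c3: up to c2, left to b2, up to b1, left to a1, 2× down (reaching a3), right to b3 — 7 moves in all.
Check: all required cells visited; 7 ≤ 7 moves.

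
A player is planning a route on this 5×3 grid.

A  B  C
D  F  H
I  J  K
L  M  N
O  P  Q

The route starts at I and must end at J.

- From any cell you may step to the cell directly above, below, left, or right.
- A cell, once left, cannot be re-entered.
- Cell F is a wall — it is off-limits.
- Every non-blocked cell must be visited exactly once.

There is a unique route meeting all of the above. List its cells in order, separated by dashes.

Need to visit all 14 open cells exactly once, starting at I and ending at J.
Cell A has only two open neighbours (D and B), so the path must pass straight through it: one of those is the cell it's entered from and the other is where it exits.
Route from I: 2× up (reaching A), 2× right (reaching C), 4× down (reaching Q), 2× left (reaching O), up to L, right to M, up to J — 13 moves in all.
Check: all 14 open cells covered.

I - D - A - B - C - H - K - N - Q - P - O - L - M - J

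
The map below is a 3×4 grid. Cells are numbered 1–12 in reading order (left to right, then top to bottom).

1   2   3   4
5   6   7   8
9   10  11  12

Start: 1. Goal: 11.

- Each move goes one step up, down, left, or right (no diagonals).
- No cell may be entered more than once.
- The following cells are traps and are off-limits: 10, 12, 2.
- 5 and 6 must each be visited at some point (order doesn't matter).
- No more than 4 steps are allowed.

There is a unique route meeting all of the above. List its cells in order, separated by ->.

The budget equals the shortest possible length, so every move has to be on a shortest route through the required cells.
Route from 1: down 1 to 5, right 2 to 7, down 1 to 11 — 4 moves in all.
Check: all required cells visited; 4 ≤ 4 moves.

1 -> 5 -> 6 -> 7 -> 11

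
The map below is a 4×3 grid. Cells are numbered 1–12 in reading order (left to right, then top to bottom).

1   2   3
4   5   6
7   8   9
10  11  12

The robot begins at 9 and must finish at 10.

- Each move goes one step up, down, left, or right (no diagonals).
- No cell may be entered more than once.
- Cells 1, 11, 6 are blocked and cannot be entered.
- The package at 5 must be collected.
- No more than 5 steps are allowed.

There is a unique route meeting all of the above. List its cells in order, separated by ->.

The budget equals the shortest possible length, so every move has to be on a shortest route through the required cells.
Route from 9: left 1 to 8, up 1 to 5, left 1 to 4, down 2 to 10 — 5 moves in all.
Check: all required cells visited; 5 ≤ 5 moves.

9 -> 8 -> 5 -> 4 -> 7 -> 10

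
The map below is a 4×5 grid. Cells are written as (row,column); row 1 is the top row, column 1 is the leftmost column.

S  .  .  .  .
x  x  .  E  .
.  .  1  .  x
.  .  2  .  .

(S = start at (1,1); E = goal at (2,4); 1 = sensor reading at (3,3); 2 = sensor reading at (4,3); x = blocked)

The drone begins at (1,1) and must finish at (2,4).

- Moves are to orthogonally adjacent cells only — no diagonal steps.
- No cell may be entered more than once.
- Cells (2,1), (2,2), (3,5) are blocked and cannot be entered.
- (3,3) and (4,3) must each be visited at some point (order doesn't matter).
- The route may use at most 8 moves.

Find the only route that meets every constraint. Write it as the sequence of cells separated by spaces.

(1,1) (1,2) (1,3) (2,3) (3,3) (4,3) (4,4) (3,4) (2,4)

The 8-move cap with required stops at (3,3), (4,3) leaves no slack for detours.
Route from (1,1): 2× right (reaching (1,3)), 3× down (reaching (4,3)), right to (4,4), 2× up (reaching (2,4)) — 8 moves in all.
Check: all required cells visited; 8 ≤ 8 moves.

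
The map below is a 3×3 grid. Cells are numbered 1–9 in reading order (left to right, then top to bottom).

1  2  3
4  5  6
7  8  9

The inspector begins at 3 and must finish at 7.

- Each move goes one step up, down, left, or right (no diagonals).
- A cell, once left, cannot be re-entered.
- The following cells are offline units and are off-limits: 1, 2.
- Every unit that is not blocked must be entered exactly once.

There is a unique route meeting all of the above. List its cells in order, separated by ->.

Need to visit all 7 open cells exactly once, starting at 3 and ending at 7.
Cell 4 has only two open neighbours (7 and 5), so the path must pass straight through it: one of those is the cell it's entered from and the other is where it exits.
Route from 3: 2× down (reaching 9), left to 8, up to 5, left to 4, down to 7 — 6 moves in all.
Check: all 7 open cells covered.

3 -> 6 -> 9 -> 8 -> 5 -> 4 -> 7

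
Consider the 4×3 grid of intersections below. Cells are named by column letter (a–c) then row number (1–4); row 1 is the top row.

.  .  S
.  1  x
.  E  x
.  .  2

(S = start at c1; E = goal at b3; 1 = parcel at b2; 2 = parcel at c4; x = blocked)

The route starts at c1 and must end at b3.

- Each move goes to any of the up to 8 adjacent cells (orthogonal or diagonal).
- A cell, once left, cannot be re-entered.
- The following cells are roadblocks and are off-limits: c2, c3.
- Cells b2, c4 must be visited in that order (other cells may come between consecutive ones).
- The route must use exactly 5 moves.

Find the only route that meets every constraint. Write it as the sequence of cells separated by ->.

c1 -> b2 -> a3 -> b4 -> c4 -> b3

The waypoints must appear in the order b2, c4, with no cell reused.
Route from c1: 2× down-left (reaching a3), down-right to b4, right to c4, up-left to b3 — 5 moves in all.
Check: order respected (1 at step 1, 2 at step 4); 5 moves as required.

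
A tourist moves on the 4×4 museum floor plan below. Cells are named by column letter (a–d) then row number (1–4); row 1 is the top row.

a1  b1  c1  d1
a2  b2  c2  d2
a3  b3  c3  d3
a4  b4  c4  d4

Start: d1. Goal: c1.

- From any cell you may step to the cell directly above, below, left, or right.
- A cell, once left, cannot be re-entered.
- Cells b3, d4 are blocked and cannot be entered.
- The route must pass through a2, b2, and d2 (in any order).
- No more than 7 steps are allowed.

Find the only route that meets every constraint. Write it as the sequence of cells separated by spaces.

d1 d2 c2 b2 a2 a1 b1 c1

The 7-move cap with required stops at a2, b2, d2 leaves no slack for detours.
Route from d1: down 1 to d2, left 3 to a2, up 1 to a1, right 2 to c1 — 7 moves in all.
Check: all required cells visited; 7 ≤ 7 moves.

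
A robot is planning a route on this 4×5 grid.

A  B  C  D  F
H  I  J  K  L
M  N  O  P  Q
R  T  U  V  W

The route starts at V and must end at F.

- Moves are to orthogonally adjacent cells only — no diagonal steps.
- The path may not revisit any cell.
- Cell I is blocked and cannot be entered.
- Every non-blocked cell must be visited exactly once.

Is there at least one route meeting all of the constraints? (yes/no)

Colour the cells like a checkerboard: each orthogonal step flips colour, so a Hamiltonian route alternates colours. Here there are 9 cells of one colour and 10 of the other, with start on the same colour as the goal — the counts and endpoints can't be arranged into an alternating sequence of length 19, so no Hamiltonian route exists.

no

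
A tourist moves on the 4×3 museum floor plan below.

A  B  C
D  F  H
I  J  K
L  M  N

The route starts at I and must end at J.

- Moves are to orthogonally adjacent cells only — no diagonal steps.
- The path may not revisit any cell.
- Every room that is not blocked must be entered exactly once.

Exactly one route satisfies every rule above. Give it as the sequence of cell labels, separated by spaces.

I L M N K H C B A D F J

Need to visit all 12 open cells exactly once, starting at I and ending at J.
Route from I: down 1 to L, right 2 to N, up 3 to C, left 2 to A, down 1 to D, right 1 to F, down 1 to J — 11 moves in all.
Check: all 12 open cells covered.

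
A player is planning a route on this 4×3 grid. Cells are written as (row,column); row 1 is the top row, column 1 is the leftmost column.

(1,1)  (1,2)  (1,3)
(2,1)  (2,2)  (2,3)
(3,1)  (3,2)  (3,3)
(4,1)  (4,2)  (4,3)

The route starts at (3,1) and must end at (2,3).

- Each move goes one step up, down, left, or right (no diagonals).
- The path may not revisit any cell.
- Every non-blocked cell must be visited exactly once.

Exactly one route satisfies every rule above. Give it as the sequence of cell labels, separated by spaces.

(3,1) (4,1) (4,2) (4,3) (3,3) (3,2) (2,2) (2,1) (1,1) (1,2) (1,3) (2,3)

Need to visit all 12 open cells exactly once, starting at (3,1) and ending at (2,3).
Route from (3,1): down 1 to (4,1), right 2 to (4,3), up 1 to (3,3), left 1 to (3,2), up 1 to (2,2), left 1 to (2,1), up 1 to (1,1), right 2 to (1,3), down 1 to (2,3) — 11 moves in all.
Check: all 12 open cells covered.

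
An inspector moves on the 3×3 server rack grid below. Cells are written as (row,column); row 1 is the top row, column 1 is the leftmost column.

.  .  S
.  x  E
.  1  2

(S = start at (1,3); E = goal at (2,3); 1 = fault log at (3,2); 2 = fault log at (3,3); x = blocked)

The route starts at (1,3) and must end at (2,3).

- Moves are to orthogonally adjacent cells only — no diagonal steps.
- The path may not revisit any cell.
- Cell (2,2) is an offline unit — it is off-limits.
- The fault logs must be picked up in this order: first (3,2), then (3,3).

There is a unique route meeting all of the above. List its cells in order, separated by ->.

The waypoints must appear in the order (3,2), (3,3), with no cell reused.
Route from (1,3): left 2 to (1,1), down 2 to (3,1), right 2 to (3,3), up 1 to (2,3) — 7 moves in all.
Check: order respected (1 at step 5, 2 at step 6).

(1,3) -> (1,2) -> (1,1) -> (2,1) -> (3,1) -> (3,2) -> (3,3) -> (2,3)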